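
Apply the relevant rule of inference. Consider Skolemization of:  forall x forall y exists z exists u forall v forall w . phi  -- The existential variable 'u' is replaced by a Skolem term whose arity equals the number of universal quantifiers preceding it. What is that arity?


Quantifier prefix: forall x forall y exists z exists u forall v forall w
'u' is existentially quantified at position 4.
Universal variables preceding it: x, y
Skolem function arity = 2

2


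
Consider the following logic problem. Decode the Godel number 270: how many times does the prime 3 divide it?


Factorize 270 by dividing by 3 repeatedly.
Division steps: 3 divides 270 exactly 3 time(s).
Exponent of 3 = 3

3


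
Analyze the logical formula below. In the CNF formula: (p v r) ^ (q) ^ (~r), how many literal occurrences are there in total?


Counting literals in each clause:
Clause 1: 2 literal(s)
Clause 2: 1 literal(s)
Clause 3: 1 literal(s)
Total = 4

4


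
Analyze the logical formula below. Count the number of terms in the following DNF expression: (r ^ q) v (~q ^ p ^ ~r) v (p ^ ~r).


A DNF formula is a disjunction of terms (conjunctions).
Terms are separated by v.
Counting the disjuncts: 3 terms.

3


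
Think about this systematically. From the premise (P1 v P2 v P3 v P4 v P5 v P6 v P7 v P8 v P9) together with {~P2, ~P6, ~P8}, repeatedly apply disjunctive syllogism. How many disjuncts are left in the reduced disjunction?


Original disjuncts (9): P1, P2, P3, P4, P5, P6, P7, P8, P9
Negated (eliminate): ~P2, ~P6, ~P8
Remaining disjuncts: P1, P3, P4, P5, P7, P9
Count = 9 - 3 = 6

6


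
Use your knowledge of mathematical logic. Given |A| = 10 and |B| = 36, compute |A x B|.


The Cartesian product A x B contains all ordered pairs (a, b).
|A x B| = |A| * |B| = 10 * 36 = 360

360


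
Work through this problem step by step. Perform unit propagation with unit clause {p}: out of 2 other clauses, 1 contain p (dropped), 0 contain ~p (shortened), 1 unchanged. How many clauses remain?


Satisfied (removed): 1
Shortened (remain): 0
Unchanged (remain): 1
Remaining = 0 + 1 = 1

1


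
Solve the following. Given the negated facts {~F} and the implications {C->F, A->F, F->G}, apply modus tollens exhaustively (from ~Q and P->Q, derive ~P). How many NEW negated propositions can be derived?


Initial negated facts: {~F}
Apply modus tollens to closure:
  ~F and C->F  =>  ~C
  ~F and A->F  =>  ~A
Final negated: {~A, ~C, ~F}
New negations: {~A, ~C}
Count = 2

2


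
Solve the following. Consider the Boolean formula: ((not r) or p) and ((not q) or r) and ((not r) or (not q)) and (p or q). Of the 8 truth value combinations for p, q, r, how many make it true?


Evaluate all 8 assignments for p, q, r:
p=0, q=0, r=0: 0
p=0, q=0, r=1: 0
p=0, q=1, r=0: 0
p=0, q=1, r=1: 0
p=1, q=0, r=0: 1
p=1, q=0, r=1: 1
p=1, q=1, r=0: 0
p=1, q=1, r=1: 0
Satisfying count = 2

2


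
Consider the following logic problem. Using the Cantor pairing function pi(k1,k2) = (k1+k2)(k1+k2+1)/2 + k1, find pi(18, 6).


k1 + k2 = 24
(k1+k2)(k1+k2+1)/2 = 24 * 25 / 2 = 300
pi = 300 + 18 = 318

318


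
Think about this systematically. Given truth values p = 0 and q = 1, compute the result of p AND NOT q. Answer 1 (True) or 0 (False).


p = 0, q = 1
Operation: p AND NOT q
Evaluate: 0 AND NOT 1 = 0

0


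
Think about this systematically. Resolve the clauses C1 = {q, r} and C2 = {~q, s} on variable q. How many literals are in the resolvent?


Remove q from C1 and ~q from C2.
C1 remainder: {r}
C2 remainder: {s}
Union (resolvent): {r, s}
Resolvent has 2 literal(s).

2


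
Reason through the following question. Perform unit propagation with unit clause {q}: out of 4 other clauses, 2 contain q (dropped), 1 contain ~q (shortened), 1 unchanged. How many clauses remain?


Satisfied (removed): 2
Shortened (remain): 1
Unchanged (remain): 1
Remaining = 1 + 1 = 2

2


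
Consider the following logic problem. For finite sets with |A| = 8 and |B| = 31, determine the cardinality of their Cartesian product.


The Cartesian product A x B contains all ordered pairs (a, b).
|A x B| = |A| * |B| = 8 * 31 = 248

248


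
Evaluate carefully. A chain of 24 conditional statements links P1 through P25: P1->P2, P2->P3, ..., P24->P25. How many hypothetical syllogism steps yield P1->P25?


With 24 implications in a chain connecting 25 propositions:
P1->P2, P2->P3, ..., P24->P25
Steps needed = (number of implications) - 1 = 24 - 1 = 23

23


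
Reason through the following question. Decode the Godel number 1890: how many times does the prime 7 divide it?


Factorize 1890 by dividing by 7 repeatedly.
Division steps: 7 divides 1890 exactly 1 time(s).
Exponent of 7 = 1

1


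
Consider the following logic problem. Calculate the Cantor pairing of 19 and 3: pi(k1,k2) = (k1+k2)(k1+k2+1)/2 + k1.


k1 + k2 = 22
(k1+k2)(k1+k2+1)/2 = 22 * 23 / 2 = 253
pi = 253 + 19 = 272

272


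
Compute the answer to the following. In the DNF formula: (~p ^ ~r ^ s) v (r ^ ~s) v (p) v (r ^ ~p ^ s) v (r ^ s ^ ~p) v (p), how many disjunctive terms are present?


A DNF formula is a disjunction of terms (conjunctions).
Terms are separated by v.
Counting the disjuncts: 6 terms.

6


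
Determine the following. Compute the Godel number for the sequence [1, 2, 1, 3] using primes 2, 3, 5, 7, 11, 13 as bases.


Encode each element as an exponent of the corresponding prime:
  2^1 = 2
  3^2 = 9
  5^1 = 5
  7^3 = 343
Product = 2 * 9 * 5 * 343 = 30870

30870


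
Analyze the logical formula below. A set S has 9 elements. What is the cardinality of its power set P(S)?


The power set of a set with n elements has 2^n elements.
|P(S)| = 2^9 = 512

512


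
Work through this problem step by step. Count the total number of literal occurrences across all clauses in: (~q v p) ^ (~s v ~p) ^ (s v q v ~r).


Counting literals in each clause:
Clause 1: 2 literal(s)
Clause 2: 2 literal(s)
Clause 3: 3 literal(s)
Total = 7

7


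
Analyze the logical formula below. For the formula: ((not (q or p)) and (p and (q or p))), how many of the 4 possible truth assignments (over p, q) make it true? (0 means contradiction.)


Check all 4 assignments:
p=0, q=0: 0
p=0, q=1: 0
p=1, q=0: 0
p=1, q=1: 0
Count of True = 0

0


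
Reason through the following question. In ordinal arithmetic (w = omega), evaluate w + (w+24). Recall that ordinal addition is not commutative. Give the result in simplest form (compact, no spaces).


Compute w + (w+24).
Ordinal + is associative but NOT commutative; for finite n>0, n + w = w but w + n stays w+n.
w + (w+24) = (w+w) + 24 = w*2+24.
Result = w*2+24

w*2+24


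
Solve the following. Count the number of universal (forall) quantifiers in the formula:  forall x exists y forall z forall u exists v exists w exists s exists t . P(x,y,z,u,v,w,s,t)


Quantifier prefix: forall x exists y forall z forall u exists v exists w exists s exists t
Mark each quantifier type:
  U E U U E E E E
Universal count = 3, Existential count = 5
Asked for universal (forall) quantifiers: 3

3


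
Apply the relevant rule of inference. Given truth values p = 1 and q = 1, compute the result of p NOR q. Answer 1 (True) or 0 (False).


p = 1, q = 1
Operation: p NOR q
Evaluate: 1 NOR 1 = 0

0


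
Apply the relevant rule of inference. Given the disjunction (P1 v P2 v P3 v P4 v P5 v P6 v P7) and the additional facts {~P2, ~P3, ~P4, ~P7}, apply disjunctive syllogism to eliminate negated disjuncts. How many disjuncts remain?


Original disjuncts (7): P1, P2, P3, P4, P5, P6, P7
Negated (eliminate): ~P2, ~P3, ~P4, ~P7
Remaining disjuncts: P1, P5, P6
Count = 7 - 4 = 3

3


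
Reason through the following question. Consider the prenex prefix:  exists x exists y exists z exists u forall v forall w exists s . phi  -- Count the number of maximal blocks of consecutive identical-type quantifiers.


Quantifier-type sequence: E E E E A A E  (A=forall, E=exists)
Group into maximal same-type runs:
  Ex4 | Ax2 | Ex1
Number of blocks = 3

3


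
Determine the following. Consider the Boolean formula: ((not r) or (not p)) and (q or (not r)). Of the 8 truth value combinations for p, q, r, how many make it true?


Evaluate all 8 assignments for p, q, r:
p=0, q=0, r=0: 1
p=0, q=0, r=1: 0
p=0, q=1, r=0: 1
p=0, q=1, r=1: 1
p=1, q=0, r=0: 1
p=1, q=0, r=1: 0
p=1, q=1, r=0: 1
p=1, q=1, r=1: 0
Satisfying count = 5

5


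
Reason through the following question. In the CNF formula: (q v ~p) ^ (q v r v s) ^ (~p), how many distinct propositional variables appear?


Identify each variable that appears in the formula.
Variables found: p, q, r, s
Count = 4

4


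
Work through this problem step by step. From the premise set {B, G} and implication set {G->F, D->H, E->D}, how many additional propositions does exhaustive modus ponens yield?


Initial facts: {B, G}
Apply modus ponens to closure:
  G and G->F  =>  F
Final known: {B, F, G}
New propositions: {F}
Count = 1

1


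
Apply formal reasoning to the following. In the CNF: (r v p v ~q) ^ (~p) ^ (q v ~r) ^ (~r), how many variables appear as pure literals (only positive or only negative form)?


Check each variable for pure literal status:
p: mixed (not pure)
q: mixed (not pure)
r: mixed (not pure)
Pure literal count = 0

0


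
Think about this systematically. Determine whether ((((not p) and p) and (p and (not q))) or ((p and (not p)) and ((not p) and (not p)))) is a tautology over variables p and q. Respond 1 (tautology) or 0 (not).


Check all 4 assignments:
p=0, q=0: 0
p=0, q=1: 0
p=1, q=0: 0
p=1, q=1: 0
Satisfying count = 0/4.
Tautology iff count = 4: no.

0


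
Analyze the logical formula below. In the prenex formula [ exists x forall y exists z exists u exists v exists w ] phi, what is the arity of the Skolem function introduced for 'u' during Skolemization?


Quantifier prefix: exists x forall y exists z exists u exists v exists w
'u' is existentially quantified at position 4.
Universal variables preceding it: y
Skolem function arity = 1

1


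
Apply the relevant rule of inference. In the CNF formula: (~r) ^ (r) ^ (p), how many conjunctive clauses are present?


A CNF formula is a conjunction of clauses.
Clauses are separated by ^.
Counting the conjuncts: 3 clauses.

3


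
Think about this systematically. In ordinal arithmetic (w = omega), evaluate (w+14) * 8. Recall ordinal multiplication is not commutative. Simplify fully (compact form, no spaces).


Compute (w+14) * 8.
Ordinal * is associative and left-distributive over +, but NOT commutative; for finite n>1, n*w = w but w*n stays w*n.
(w+14) * 8 = (w+14) repeated 8 times. Each intermediate +14 is absorbed by the following w; only the last survives: w*8+14.
Result = w*8+14

w*8+14


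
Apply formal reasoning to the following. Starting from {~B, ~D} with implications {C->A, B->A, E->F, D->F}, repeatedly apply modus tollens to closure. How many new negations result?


Initial negated facts: {~B, ~D}
Apply modus tollens to closure:
  (no implication fires)
Final negated: {~B, ~D}
New negations: {(none)}
Count = 0

0


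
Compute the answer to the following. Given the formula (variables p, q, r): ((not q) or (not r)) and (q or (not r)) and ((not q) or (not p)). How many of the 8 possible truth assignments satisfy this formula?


Evaluate all 8 assignments for p, q, r:
p=0, q=0, r=0: 1
p=0, q=0, r=1: 0
p=0, q=1, r=0: 1
p=0, q=1, r=1: 0
p=1, q=0, r=0: 1
p=1, q=0, r=1: 0
p=1, q=1, r=0: 0
p=1, q=1, r=1: 0
Satisfying count = 3

3


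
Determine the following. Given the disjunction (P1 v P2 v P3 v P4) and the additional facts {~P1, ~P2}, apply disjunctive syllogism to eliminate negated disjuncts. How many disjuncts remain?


Original disjuncts (4): P1, P2, P3, P4
Negated (eliminate): ~P1, ~P2
Remaining disjuncts: P3, P4
Count = 4 - 2 = 2

2


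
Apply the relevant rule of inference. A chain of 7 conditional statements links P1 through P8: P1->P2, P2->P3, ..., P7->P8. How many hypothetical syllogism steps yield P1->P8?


With 7 implications in a chain connecting 8 propositions:
P1->P2, P2->P3, ..., P7->P8
Steps needed = (number of implications) - 1 = 7 - 1 = 6

6


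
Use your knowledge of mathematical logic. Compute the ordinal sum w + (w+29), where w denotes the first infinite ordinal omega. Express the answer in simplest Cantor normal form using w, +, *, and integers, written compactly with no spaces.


Compute w + (w+29).
Ordinal + is associative but NOT commutative; for finite n>0, n + w = w but w + n stays w+n.
w + (w+29) = (w+w) + 29 = w*2+29.
Result = w*2+29

w*2+29


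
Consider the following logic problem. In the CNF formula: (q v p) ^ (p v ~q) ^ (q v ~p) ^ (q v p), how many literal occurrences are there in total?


Counting literals in each clause:
Clause 1: 2 literal(s)
Clause 2: 2 literal(s)
Clause 3: 2 literal(s)
Clause 4: 2 literal(s)
Total = 8

8


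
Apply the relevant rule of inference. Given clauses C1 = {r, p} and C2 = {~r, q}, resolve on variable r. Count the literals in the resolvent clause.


Remove r from C1 and ~r from C2.
C1 remainder: {p}
C2 remainder: {q}
Union (resolvent): {p, q}
Resolvent has 2 literal(s).

2


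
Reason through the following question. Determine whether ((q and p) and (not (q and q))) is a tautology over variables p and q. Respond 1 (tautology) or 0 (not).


Check all 4 assignments:
p=0, q=0: 0
p=0, q=1: 0
p=1, q=0: 0
p=1, q=1: 0
Satisfying count = 0/4.
Tautology iff count = 4: no.

0


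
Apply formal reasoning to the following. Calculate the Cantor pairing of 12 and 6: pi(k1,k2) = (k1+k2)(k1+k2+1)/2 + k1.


k1 + k2 = 18
(k1+k2)(k1+k2+1)/2 = 18 * 19 / 2 = 171
pi = 171 + 12 = 183

183


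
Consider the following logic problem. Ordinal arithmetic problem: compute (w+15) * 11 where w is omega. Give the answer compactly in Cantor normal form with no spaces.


Compute (w+15) * 11.
Ordinal * is associative and left-distributive over +, but NOT commutative; for finite n>1, n*w = w but w*n stays w*n.
(w+15) * 11 = (w+15) repeated 11 times. Each intermediate +15 is absorbed by the following w; only the last survives: w*11+15.
Result = w*11+15

w*11+15


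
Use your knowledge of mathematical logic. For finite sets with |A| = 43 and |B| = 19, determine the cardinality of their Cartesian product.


The Cartesian product A x B contains all ordered pairs (a, b).
|A x B| = |A| * |B| = 43 * 19 = 817

817


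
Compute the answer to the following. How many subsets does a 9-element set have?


The power set of a set with n elements has 2^n elements.
|P(S)| = 2^9 = 512

512


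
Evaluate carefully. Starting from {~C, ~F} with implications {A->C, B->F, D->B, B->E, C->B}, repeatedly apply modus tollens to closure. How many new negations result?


Initial negated facts: {~C, ~F}
Apply modus tollens to closure:
  ~C and A->C  =>  ~A
  ~F and B->F  =>  ~B
  ~B and D->B  =>  ~D
Final negated: {~A, ~B, ~C, ~D, ~F}
New negations: {~A, ~B, ~D}
Count = 3

3


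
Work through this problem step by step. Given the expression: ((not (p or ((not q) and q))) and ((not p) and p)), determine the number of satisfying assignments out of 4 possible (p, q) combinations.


Check all 4 assignments:
p=0, q=0: 0
p=0, q=1: 0
p=1, q=0: 0
p=1, q=1: 0
Count of True = 0

0


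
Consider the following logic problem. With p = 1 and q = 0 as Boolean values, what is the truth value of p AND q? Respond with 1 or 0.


p = 1, q = 0
Operation: p AND q
Evaluate: 1 AND 0 = 0

0


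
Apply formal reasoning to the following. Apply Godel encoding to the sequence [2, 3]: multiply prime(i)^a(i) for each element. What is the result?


Encode each element as an exponent of the corresponding prime:
  2^2 = 4
  3^3 = 27
Product = 4 * 27 = 108

108


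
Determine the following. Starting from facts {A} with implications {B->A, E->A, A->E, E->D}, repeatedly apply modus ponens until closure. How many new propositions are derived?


Initial facts: {A}
Apply modus ponens to closure:
  A and A->E  =>  E
  E and E->D  =>  D
Final known: {A, D, E}
New propositions: {D, E}
Count = 2

2


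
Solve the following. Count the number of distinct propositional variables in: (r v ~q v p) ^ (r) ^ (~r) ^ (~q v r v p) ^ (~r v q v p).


Identify each variable that appears in the formula.
Variables found: p, q, r
Count = 3

3


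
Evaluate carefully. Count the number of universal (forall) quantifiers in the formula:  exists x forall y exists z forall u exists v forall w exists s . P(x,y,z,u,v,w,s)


Quantifier prefix: exists x forall y exists z forall u exists v forall w exists s
Mark each quantifier type:
  E U E U E U E
Universal count = 3, Existential count = 4
Asked for universal (forall) quantifiers: 3

3


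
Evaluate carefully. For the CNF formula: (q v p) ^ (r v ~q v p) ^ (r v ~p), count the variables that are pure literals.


Check each variable for pure literal status:
p: mixed (not pure)
q: mixed (not pure)
r: pure positive
Pure literal count = 1

1


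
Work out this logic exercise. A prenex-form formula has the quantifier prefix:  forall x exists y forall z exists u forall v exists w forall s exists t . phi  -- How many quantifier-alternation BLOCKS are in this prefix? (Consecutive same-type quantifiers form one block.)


Quantifier-type sequence: A E A E A E A E  (A=forall, E=exists)
Group into maximal same-type runs:
  Ax1 | Ex1 | Ax1 | Ex1 | Ax1 | Ex1 | Ax1 | Ex1
Number of blocks = 8

8


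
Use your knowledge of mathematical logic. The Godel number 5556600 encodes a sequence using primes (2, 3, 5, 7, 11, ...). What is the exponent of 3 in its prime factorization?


Factorize 5556600 by dividing by 3 repeatedly.
Division steps: 3 divides 5556600 exactly 4 time(s).
Exponent of 3 = 4

4


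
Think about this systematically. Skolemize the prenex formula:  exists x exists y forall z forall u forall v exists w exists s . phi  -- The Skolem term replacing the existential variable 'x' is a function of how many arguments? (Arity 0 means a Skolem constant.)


Quantifier prefix: exists x exists y forall z forall u forall v exists w exists s
'x' is existentially quantified at position 1.
No universal quantifiers precede it.
Skolem function arity = 0 (a Skolem constant)

0


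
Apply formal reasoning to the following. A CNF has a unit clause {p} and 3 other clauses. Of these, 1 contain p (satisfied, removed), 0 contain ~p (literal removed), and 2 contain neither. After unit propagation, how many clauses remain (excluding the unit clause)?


Satisfied (removed): 1
Shortened (remain): 0
Unchanged (remain): 2
Remaining = 0 + 2 = 2

2


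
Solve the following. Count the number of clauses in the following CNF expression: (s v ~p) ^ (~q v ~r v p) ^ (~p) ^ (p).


A CNF formula is a conjunction of clauses.
Clauses are separated by ^.
Counting the conjuncts: 4 clauses.

4


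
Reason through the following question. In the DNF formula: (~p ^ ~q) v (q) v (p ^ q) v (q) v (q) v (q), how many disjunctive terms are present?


A DNF formula is a disjunction of terms (conjunctions).
Terms are separated by v.
Counting the disjuncts: 6 terms.

6


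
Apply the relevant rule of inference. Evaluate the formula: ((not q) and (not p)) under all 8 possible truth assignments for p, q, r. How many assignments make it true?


Check all 8 assignments:
p=0, q=0, r=0: 1
p=0, q=0, r=1: 1
p=0, q=1, r=0: 0
p=0, q=1, r=1: 0
p=1, q=0, r=0: 0
p=1, q=0, r=1: 0
p=1, q=1, r=0: 0
p=1, q=1, r=1: 0
Count of True = 2

2


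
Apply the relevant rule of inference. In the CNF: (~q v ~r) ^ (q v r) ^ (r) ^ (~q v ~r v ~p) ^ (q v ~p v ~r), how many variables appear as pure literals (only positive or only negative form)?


Check each variable for pure literal status:
p: pure negative
q: mixed (not pure)
r: mixed (not pure)
Pure literal count = 1

1


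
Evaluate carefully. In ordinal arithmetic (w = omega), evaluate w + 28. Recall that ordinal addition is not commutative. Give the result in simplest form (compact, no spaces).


Compute w + 28.
Ordinal + is associative but NOT commutative; for finite n>0, n + w = w but w + n stays w+n.
w + 28 is already in normal form (a successor ordinal beyond w).
Result = w+28

w+28


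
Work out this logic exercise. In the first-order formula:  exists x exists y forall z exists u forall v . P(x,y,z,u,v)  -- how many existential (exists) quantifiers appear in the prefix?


Quantifier prefix: exists x exists y forall z exists u forall v
Mark each quantifier type:
  E E U E U
Universal count = 2, Existential count = 3
Asked for existential (exists) quantifiers: 3

3


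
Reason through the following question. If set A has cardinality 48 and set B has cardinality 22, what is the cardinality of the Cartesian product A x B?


The Cartesian product A x B contains all ordered pairs (a, b).
|A x B| = |A| * |B| = 48 * 22 = 1056

1056


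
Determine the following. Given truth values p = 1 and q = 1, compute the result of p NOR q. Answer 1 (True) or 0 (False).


p = 1, q = 1
Operation: p NOR q
Evaluate: 1 NOR 1 = 0

0


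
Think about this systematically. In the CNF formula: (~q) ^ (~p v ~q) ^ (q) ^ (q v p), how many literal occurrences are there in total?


Counting literals in each clause:
Clause 1: 1 literal(s)
Clause 2: 2 literal(s)
Clause 3: 1 literal(s)
Clause 4: 2 literal(s)
Total = 6

6


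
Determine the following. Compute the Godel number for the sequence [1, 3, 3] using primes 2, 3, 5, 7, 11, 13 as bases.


Encode each element as an exponent of the corresponding prime:
  2^1 = 2
  3^3 = 27
  5^3 = 125
Product = 2 * 27 * 125 = 6750

6750


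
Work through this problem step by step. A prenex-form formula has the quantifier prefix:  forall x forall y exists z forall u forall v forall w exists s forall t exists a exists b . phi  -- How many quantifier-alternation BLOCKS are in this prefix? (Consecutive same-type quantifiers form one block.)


Quantifier-type sequence: A A E A A A E A E E  (A=forall, E=exists)
Group into maximal same-type runs:
  Ax2 | Ex1 | Ax3 | Ex1 | Ax1 | Ex2
Number of blocks = 6

6


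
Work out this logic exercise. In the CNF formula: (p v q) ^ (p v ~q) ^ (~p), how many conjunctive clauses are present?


A CNF formula is a conjunction of clauses.
Clauses are separated by ^.
Counting the conjuncts: 3 clauses.

3


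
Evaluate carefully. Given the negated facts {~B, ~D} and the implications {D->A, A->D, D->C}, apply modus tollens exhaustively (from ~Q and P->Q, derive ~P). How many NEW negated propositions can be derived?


Initial negated facts: {~B, ~D}
Apply modus tollens to closure:
  ~D and A->D  =>  ~A
Final negated: {~A, ~B, ~D}
New negations: {~A}
Count = 1

1


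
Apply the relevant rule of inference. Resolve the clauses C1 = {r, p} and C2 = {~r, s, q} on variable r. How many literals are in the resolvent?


Remove r from C1 and ~r from C2.
C1 remainder: {p}
C2 remainder: {s, q}
Union (resolvent): {p, q, s}
Resolvent has 3 literal(s).

3


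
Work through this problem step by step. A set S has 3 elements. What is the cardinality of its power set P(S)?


The power set of a set with n elements has 2^n elements.
|P(S)| = 2^3 = 8

8


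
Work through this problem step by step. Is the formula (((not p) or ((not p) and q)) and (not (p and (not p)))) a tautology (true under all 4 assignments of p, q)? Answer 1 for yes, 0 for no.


Check all 4 assignments:
p=0, q=0: 1
p=0, q=1: 1
p=1, q=0: 0
p=1, q=1: 0
Satisfying count = 2/4.
Tautology iff count = 4: no.

0


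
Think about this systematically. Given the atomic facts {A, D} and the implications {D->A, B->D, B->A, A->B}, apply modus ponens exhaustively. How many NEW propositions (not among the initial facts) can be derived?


Initial facts: {A, D}
Apply modus ponens to closure:
  A and A->B  =>  B
Final known: {A, B, D}
New propositions: {B}
Count = 1

1


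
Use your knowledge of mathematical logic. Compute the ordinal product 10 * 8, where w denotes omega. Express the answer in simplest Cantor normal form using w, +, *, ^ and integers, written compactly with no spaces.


Compute 10 * 8.
Ordinal * is associative and left-distributive over +, but NOT commutative; for finite n>1, n*w = w but w*n stays w*n.
Both finite; ordinal * agrees with natural *: 10 * 8 = 80.
Result = 80

80


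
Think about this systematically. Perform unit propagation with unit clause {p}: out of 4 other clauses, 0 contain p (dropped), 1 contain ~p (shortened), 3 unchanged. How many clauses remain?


Satisfied (removed): 0
Shortened (remain): 1
Unchanged (remain): 3
Remaining = 1 + 3 = 4

4


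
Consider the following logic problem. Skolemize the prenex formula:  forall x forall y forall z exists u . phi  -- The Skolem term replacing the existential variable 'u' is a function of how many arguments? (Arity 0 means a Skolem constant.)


Quantifier prefix: forall x forall y forall z exists u
'u' is existentially quantified at position 4.
Universal variables preceding it: x, y, z
Skolem function arity = 3

3


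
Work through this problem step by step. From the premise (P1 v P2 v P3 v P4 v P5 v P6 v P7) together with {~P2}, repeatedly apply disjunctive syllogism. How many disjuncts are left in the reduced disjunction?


Original disjuncts (7): P1, P2, P3, P4, P5, P6, P7
Negated (eliminate): ~P2
Remaining disjuncts: P1, P3, P4, P5, P6, P7
Count = 7 - 1 = 6

6


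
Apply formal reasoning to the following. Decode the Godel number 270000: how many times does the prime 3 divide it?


Factorize 270000 by dividing by 3 repeatedly.
Division steps: 3 divides 270000 exactly 3 time(s).
Exponent of 3 = 3

3


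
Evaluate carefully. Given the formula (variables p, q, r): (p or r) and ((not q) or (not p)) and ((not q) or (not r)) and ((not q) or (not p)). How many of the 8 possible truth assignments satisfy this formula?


Evaluate all 8 assignments for p, q, r:
p=0, q=0, r=0: 0
p=0, q=0, r=1: 1
p=0, q=1, r=0: 0
p=0, q=1, r=1: 0
p=1, q=0, r=0: 1
p=1, q=0, r=1: 1
p=1, q=1, r=0: 0
p=1, q=1, r=1: 0
Satisfying count = 3

3


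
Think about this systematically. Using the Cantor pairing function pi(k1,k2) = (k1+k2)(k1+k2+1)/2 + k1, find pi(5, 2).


k1 + k2 = 7
(k1+k2)(k1+k2+1)/2 = 7 * 8 / 2 = 28
pi = 28 + 5 = 33

33


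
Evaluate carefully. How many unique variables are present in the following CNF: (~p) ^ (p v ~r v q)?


Identify each variable that appears in the formula.
Variables found: p, q, r
Count = 3

3


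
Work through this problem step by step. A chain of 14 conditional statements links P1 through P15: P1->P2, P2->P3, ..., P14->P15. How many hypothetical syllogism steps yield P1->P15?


With 14 implications in a chain connecting 15 propositions:
P1->P2, P2->P3, ..., P14->P15
Steps needed = (number of implications) - 1 = 14 - 1 = 13

13


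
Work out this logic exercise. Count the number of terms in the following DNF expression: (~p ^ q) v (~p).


A DNF formula is a disjunction of terms (conjunctions).
Terms are separated by v.
Counting the disjuncts: 2 terms.

2


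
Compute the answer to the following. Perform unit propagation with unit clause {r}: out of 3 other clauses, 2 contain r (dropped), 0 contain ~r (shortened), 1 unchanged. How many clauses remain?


Satisfied (removed): 2
Shortened (remain): 0
Unchanged (remain): 1
Remaining = 0 + 1 = 1

1


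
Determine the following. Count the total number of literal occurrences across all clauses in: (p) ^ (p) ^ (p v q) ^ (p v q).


Counting literals in each clause:
Clause 1: 1 literal(s)
Clause 2: 1 literal(s)
Clause 3: 2 literal(s)
Clause 4: 2 literal(s)
Total = 6

6


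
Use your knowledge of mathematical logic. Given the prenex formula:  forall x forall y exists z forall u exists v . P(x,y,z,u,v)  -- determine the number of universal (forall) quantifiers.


Quantifier prefix: forall x forall y exists z forall u exists v
Mark each quantifier type:
  U U E U E
Universal count = 3, Existential count = 2
Asked for universal (forall) quantifiers: 3

3


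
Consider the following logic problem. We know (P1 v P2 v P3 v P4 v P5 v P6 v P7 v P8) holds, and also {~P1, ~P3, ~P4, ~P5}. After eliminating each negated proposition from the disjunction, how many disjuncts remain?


Original disjuncts (8): P1, P2, P3, P4, P5, P6, P7, P8
Negated (eliminate): ~P1, ~P3, ~P4, ~P5
Remaining disjuncts: P2, P6, P7, P8
Count = 8 - 4 = 4

4


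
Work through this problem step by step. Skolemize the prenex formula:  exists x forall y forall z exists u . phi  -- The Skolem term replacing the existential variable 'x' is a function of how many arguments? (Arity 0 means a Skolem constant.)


Quantifier prefix: exists x forall y forall z exists u
'x' is existentially quantified at position 1.
No universal quantifiers precede it.
Skolem function arity = 0 (a Skolem constant)

0


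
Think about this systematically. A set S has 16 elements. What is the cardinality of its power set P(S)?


The power set of a set with n elements has 2^n elements.
|P(S)| = 2^16 = 65536

65536


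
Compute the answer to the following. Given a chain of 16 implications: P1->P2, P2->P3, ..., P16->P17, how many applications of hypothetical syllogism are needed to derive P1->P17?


With 16 implications in a chain connecting 17 propositions:
P1->P2, P2->P3, ..., P16->P17
Steps needed = (number of implications) - 1 = 16 - 1 = 15

15


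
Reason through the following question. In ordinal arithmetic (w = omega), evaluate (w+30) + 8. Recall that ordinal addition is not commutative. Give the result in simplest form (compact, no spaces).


Compute (w+30) + 8.
Ordinal + is associative but NOT commutative; for finite n>0, n + w = w but w + n stays w+n.
By associativity: (w+30) + 8 = w + (30+8) = w+38.
Result = w+38

w+38


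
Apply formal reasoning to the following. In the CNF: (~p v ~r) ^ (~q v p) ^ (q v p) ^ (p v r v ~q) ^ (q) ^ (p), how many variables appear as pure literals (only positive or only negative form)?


Check each variable for pure literal status:
p: mixed (not pure)
q: mixed (not pure)
r: mixed (not pure)
Pure literal count = 0

0


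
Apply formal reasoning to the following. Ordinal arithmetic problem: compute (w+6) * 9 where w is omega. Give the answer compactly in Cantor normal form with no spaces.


Compute (w+6) * 9.
Ordinal * is associative and left-distributive over +, but NOT commutative; for finite n>1, n*w = w but w*n stays w*n.
(w+6) * 9 = (w+6) repeated 9 times. Each intermediate +6 is absorbed by the following w; only the last survives: w*9+6.
Result = w*9+6

w*9+6


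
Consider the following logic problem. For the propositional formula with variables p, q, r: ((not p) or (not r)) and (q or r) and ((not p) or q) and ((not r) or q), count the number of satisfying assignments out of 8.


Evaluate all 8 assignments for p, q, r:
p=0, q=0, r=0: 0
p=0, q=0, r=1: 0
p=0, q=1, r=0: 1
p=0, q=1, r=1: 1
p=1, q=0, r=0: 0
p=1, q=0, r=1: 0
p=1, q=1, r=0: 1
p=1, q=1, r=1: 0
Satisfying count = 3

3


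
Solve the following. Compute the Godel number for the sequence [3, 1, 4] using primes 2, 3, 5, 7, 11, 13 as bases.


Encode each element as an exponent of the corresponding prime:
  2^3 = 8
  3^1 = 3
  5^4 = 625
Product = 8 * 3 * 625 = 15000

15000


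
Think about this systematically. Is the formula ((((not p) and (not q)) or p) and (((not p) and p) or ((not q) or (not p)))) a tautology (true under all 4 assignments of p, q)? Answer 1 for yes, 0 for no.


Check all 4 assignments:
p=0, q=0: 1
p=0, q=1: 0
p=1, q=0: 1
p=1, q=1: 0
Satisfying count = 2/4.
Tautology iff count = 4: no.

0


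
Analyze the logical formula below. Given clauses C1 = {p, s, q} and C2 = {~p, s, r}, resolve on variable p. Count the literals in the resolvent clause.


Remove p from C1 and ~p from C2.
C1 remainder: {s, q}
C2 remainder: {s, r}
Union (resolvent): {q, r, s}
Resolvent has 3 literal(s).

3


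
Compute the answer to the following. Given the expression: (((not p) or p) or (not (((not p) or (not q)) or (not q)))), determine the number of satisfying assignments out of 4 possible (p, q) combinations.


Check all 4 assignments:
p=0, q=0: 1
p=0, q=1: 1
p=1, q=0: 1
p=1, q=1: 1
Count of True = 4

4


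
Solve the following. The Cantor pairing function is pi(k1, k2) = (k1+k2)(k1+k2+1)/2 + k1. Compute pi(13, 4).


k1 + k2 = 17
(k1+k2)(k1+k2+1)/2 = 17 * 18 / 2 = 153
pi = 153 + 13 = 166

166


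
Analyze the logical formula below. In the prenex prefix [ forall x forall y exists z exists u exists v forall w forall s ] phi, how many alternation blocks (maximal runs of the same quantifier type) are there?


Quantifier-type sequence: A A E E E A A  (A=forall, E=exists)
Group into maximal same-type runs:
  Ax2 | Ex3 | Ax2
Number of blocks = 3

3


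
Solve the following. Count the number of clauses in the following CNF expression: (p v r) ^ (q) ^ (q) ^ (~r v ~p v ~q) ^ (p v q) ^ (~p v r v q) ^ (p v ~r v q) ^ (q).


A CNF formula is a conjunction of clauses.
Clauses are separated by ^.
Counting the conjuncts: 8 clauses.

8


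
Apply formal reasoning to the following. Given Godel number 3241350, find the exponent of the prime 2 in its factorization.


Factorize 3241350 by dividing by 2 repeatedly.
Division steps: 2 divides 3241350 exactly 1 time(s).
Exponent of 2 = 1

1


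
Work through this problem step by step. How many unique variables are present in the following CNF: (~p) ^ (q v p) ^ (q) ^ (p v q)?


Identify each variable that appears in the formula.
Variables found: p, q
Count = 2

2


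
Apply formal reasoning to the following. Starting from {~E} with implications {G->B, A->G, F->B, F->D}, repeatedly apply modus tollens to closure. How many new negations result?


Initial negated facts: {~E}
Apply modus tollens to closure:
  (no implication fires)
Final negated: {~E}
New negations: {(none)}
Count = 0

0


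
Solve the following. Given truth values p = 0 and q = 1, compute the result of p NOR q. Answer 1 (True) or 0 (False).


p = 0, q = 1
Operation: p NOR q
Evaluate: 0 NOR 1 = 0

0


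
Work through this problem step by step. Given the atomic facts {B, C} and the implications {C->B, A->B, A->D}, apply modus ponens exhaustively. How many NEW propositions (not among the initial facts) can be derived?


Initial facts: {B, C}
Apply modus ponens to closure:
  (no implication fires)
Final known: {B, C}
New propositions: {(none)}
Count = 0

0


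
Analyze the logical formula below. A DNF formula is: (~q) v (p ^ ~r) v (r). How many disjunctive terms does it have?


A DNF formula is a disjunction of terms (conjunctions).
Terms are separated by v.
Counting the disjuncts: 3 terms.

3


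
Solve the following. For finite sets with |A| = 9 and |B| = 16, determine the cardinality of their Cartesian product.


The Cartesian product A x B contains all ordered pairs (a, b).
|A x B| = |A| * |B| = 9 * 16 = 144

144


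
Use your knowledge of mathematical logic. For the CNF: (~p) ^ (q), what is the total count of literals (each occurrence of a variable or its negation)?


Counting literals in each clause:
Clause 1: 1 literal(s)
Clause 2: 1 literal(s)
Total = 2

2


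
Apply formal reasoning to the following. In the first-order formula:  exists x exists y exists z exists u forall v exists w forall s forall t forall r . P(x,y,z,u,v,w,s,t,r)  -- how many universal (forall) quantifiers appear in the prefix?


Quantifier prefix: exists x exists y exists z exists u forall v exists w forall s forall t forall r
Mark each quantifier type:
  E E E E U E U U U
Universal count = 4, Existential count = 5
Asked for universal (forall) quantifiers: 4

4


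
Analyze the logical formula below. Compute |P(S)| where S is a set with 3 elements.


The power set of a set with n elements has 2^n elements.
|P(S)| = 2^3 = 8

8


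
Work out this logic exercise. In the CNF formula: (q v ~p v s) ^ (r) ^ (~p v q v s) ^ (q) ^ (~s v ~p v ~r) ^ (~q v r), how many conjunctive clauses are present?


A CNF formula is a conjunction of clauses.
Clauses are separated by ^.
Counting the conjuncts: 6 clauses.

6


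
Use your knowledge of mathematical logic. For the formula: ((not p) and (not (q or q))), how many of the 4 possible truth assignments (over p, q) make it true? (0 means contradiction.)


Check all 4 assignments:
p=0, q=0: 1
p=0, q=1: 0
p=1, q=0: 0
p=1, q=1: 0
Count of True = 1

1


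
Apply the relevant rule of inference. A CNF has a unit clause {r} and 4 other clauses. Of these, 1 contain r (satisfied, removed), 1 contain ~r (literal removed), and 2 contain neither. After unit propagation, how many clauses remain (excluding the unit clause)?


Satisfied (removed): 1
Shortened (remain): 1
Unchanged (remain): 2
Remaining = 1 + 2 = 3

3


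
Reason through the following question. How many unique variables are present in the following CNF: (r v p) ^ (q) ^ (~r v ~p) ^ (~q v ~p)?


Identify each variable that appears in the formula.
Variables found: p, q, r
Count = 3

3


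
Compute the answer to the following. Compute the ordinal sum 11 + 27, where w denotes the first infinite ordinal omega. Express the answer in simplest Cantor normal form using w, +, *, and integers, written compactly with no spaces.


Compute 11 + 27.
Ordinal + is associative but NOT commutative; for finite n>0, n + w = w but w + n stays w+n.
Both operands finite; ordinal + agrees with natural +: 11 + 27 = 38.
Result = 38

38


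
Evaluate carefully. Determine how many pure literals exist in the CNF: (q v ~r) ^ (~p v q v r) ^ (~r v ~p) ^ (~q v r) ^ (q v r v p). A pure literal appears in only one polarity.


Check each variable for pure literal status:
p: mixed (not pure)
q: mixed (not pure)
r: mixed (not pure)
Pure literal count = 0

0


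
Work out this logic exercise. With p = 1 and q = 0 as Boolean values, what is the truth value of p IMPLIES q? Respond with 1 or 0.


p = 1, q = 0
Operation: p IMPLIES q
Evaluate: 1 IMPLIES 0 = 0

0


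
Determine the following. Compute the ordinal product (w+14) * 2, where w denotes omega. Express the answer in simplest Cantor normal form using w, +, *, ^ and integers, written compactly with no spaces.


Compute (w+14) * 2.
Ordinal * is associative and left-distributive over +, but NOT commutative; for finite n>1, n*w = w but w*n stays w*n.
(w+14) * 2 = (w+14) repeated 2 times. Each intermediate +14 is absorbed by the following w; only the last survives: w*2+14.
Result = w*2+14

w*2+14


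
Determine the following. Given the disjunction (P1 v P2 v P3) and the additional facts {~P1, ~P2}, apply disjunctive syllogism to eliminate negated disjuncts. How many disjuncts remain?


Original disjuncts (3): P1, P2, P3
Negated (eliminate): ~P1, ~P2
Remaining disjuncts: P3
Count = 3 - 2 = 1

1


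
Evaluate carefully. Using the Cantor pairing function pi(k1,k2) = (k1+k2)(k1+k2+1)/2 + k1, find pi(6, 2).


k1 + k2 = 8
(k1+k2)(k1+k2+1)/2 = 8 * 9 / 2 = 36
pi = 36 + 6 = 42

42


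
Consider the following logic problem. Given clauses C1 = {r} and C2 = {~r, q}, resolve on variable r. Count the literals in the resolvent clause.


Remove r from C1 and ~r from C2.
C1 remainder: {}
C2 remainder: {q}
Union (resolvent): {q}
Resolvent has 1 literal(s).

1


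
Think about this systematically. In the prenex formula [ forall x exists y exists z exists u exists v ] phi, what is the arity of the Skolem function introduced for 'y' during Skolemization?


Quantifier prefix: forall x exists y exists z exists u exists v
'y' is existentially quantified at position 2.
Universal variables preceding it: x
Skolem function arity = 1

1


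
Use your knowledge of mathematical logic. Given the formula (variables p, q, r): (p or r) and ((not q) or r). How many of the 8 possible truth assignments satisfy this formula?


Evaluate all 8 assignments for p, q, r:
p=0, q=0, r=0: 0
p=0, q=0, r=1: 1
p=0, q=1, r=0: 0
p=0, q=1, r=1: 1
p=1, q=0, r=0: 1
p=1, q=0, r=1: 1
p=1, q=1, r=0: 0
p=1, q=1, r=1: 1
Satisfying count = 5

5
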